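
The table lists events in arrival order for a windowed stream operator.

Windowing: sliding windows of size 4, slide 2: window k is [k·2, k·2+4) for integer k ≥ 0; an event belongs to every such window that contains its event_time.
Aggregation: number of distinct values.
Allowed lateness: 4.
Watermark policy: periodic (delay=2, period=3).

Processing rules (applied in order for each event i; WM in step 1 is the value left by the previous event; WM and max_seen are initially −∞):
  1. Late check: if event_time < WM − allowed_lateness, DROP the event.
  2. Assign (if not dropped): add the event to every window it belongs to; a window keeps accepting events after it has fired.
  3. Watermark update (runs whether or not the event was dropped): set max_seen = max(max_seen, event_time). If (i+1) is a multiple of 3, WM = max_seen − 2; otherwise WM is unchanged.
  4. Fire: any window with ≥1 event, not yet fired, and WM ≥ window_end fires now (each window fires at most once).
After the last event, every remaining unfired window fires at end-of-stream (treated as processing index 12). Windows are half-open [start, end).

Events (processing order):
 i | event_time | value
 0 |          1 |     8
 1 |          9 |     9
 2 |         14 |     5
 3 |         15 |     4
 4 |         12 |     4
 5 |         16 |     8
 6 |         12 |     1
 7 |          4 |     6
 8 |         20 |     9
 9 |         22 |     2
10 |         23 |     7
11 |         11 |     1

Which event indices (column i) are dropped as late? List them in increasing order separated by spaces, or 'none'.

7 11

i=0 t=1 v=8: → [0,4); WM=−∞
i=1 t=9 v=9: → [8,12),[6,10); WM=−∞
i=2 t=14 v=5: → [14,18),[12,16); WM=12; [0,4) fires=1 [6,10) fires=1 [8,12) fires=1
i=3 t=15 v=4: → [14,18),[12,16); WM=12
i=4 t=12 v=4: → [12,16),[10,14); WM=12
i=5 t=16 v=8: → [16,20),[14,18); WM=14; [10,14) fires=1
i=6 t=12 v=1: → [12,16),[10,14); WM=14
i=7 t=4 v=6: DROP (t<14-4); WM=14
i=8 t=20 v=9: → [20,24),[18,22); WM=18; [12,16) fires=3 [14,18) fires=3
i=9 t=22 v=2: → [22,26),[20,24); WM=18
i=10 t=23 v=7: → [22,26),[20,24); WM=18
i=11 t=11 v=1: DROP (t<18-4); WM=21; [16,20) fires=1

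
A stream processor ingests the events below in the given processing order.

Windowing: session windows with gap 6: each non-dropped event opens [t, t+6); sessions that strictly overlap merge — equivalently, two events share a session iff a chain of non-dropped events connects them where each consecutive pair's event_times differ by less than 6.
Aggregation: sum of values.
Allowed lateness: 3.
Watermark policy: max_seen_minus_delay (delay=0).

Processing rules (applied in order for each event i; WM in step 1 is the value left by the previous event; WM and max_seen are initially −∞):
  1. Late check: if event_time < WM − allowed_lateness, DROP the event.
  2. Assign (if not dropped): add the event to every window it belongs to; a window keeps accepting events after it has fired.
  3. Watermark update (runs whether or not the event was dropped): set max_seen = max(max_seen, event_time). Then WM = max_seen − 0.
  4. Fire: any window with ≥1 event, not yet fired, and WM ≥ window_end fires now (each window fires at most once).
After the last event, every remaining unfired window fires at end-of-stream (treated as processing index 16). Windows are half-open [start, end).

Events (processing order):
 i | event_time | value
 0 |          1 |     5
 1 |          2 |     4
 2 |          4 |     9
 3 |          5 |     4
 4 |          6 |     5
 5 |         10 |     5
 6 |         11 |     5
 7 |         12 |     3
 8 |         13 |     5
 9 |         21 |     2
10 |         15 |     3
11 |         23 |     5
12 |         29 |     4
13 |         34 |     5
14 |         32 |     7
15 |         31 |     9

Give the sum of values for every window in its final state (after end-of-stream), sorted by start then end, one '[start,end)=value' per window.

i=0 t=1 v=5: → [1,7); WM=1
i=1 t=2 v=4: → [1,8); WM=2
i=2 t=4 v=9: → [1,10); WM=4
i=3 t=5 v=4: → [1,11); WM=5
i=4 t=6 v=5: → [1,12); WM=6
i=5 t=10 v=5: → [1,16); WM=10
i=6 t=11 v=5: → [1,17); WM=11
i=7 t=12 v=3: → [1,18); WM=12
i=8 t=13 v=5: → [1,19); WM=13
i=9 t=21 v=2: → [21,27); WM=21
i=10 t=15 v=3: DROP (t<21-3); WM=21
i=11 t=23 v=5: → [21,29); WM=23
i=12 t=29 v=4: → [29,35); WM=29
i=13 t=34 v=5: → [29,40); WM=34
i=14 t=32 v=7: → [29,40); WM=34
i=15 t=31 v=9: → [29,40); WM=34

[1,19)=45 [21,29)=7 [29,40)=25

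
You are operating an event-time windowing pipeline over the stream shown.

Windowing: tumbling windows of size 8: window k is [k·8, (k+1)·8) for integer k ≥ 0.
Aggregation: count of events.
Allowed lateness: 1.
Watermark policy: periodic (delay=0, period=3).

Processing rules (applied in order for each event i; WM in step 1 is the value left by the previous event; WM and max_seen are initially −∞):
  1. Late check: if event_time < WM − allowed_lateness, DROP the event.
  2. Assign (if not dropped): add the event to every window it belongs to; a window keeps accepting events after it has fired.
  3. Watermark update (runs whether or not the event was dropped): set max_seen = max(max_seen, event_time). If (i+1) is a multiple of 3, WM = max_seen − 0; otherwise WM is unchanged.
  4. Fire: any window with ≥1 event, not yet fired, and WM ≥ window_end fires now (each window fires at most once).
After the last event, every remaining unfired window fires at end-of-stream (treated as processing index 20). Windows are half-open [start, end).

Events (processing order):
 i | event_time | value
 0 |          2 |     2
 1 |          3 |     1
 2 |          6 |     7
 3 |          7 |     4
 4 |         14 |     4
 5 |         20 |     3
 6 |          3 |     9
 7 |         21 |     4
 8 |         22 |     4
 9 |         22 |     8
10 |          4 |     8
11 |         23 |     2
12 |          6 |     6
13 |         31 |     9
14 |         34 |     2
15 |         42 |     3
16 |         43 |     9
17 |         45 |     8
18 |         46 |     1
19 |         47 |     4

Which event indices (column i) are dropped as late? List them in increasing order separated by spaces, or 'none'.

6 10 12

i=0 t=2 v=2: → [0,8); WM=−∞
i=1 t=3 v=1: → [0,8); WM=−∞
i=2 t=6 v=7: → [0,8); WM=6
i=3 t=7 v=4: → [0,8); WM=6
i=4 t=14 v=4: → [8,16); WM=6
i=5 t=20 v=3: → [16,24); WM=20; [0,8) fires=4 [8,16) fires=1
i=6 t=3 v=9: DROP (t<20-1); WM=20
i=7 t=21 v=4: → [16,24); WM=20
i=8 t=22 v=4: → [16,24); WM=22
i=9 t=22 v=8: → [16,24); WM=22
i=10 t=4 v=8: DROP (t<22-1); WM=22
i=11 t=23 v=2: → [16,24); WM=23
i=12 t=6 v=6: DROP (t<23-1); WM=23
i=13 t=31 v=9: → [24,32); WM=23
i=14 t=34 v=2: → [32,40); WM=34; [16,24) fires=5 [24,32) fires=1
i=15 t=42 v=3: → [40,48); WM=34
i=16 t=43 v=9: → [40,48); WM=34
i=17 t=45 v=8: → [40,48); WM=45; [32,40) fires=1
i=18 t=46 v=1: → [40,48); WM=45
i=19 t=47 v=4: → [40,48); WM=45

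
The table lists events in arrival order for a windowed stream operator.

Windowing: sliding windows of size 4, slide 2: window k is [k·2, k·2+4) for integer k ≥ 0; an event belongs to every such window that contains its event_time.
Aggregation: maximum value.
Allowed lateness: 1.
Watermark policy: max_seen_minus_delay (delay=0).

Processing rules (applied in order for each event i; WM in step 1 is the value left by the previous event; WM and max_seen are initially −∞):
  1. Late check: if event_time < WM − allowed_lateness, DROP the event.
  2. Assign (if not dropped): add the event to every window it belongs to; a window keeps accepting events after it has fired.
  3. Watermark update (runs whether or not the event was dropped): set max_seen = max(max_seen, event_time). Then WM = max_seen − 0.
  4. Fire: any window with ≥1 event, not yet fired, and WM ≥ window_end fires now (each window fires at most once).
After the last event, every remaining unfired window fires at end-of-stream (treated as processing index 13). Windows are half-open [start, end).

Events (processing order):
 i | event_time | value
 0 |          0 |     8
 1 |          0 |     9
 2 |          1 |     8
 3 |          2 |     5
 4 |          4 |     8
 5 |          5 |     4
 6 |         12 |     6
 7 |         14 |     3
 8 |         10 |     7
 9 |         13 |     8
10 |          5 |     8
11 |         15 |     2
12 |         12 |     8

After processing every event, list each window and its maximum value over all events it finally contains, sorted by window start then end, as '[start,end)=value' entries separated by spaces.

[0,4)=9 [2,6)=8 [4,8)=8 [10,14)=8 [12,16)=8 [14,18)=3

i=0 t=0 v=8: → [0,4); WM=0
i=1 t=0 v=9: → [0,4); WM=0
i=2 t=1 v=8: → [0,4); WM=1
i=3 t=2 v=5: → [2,6),[0,4); WM=2
i=4 t=4 v=8: → [4,8),[2,6); WM=4; [0,4) fires=9
i=5 t=5 v=4: → [4,8),[2,6); WM=5
i=6 t=12 v=6: → [12,16),[10,14); WM=12; [2,6) fires=8 [4,8) fires=8
i=7 t=14 v=3: → [14,18),[12,16); WM=14; [10,14) fires=6
i=8 t=10 v=7: DROP (t<14-1); WM=14
i=9 t=13 v=8: → [12,16),[10,14); WM=14
i=10 t=5 v=8: DROP (t<14-1); WM=14
i=11 t=15 v=2: → [14,18),[12,16); WM=15
i=12 t=12 v=8: DROP (t<15-1); WM=15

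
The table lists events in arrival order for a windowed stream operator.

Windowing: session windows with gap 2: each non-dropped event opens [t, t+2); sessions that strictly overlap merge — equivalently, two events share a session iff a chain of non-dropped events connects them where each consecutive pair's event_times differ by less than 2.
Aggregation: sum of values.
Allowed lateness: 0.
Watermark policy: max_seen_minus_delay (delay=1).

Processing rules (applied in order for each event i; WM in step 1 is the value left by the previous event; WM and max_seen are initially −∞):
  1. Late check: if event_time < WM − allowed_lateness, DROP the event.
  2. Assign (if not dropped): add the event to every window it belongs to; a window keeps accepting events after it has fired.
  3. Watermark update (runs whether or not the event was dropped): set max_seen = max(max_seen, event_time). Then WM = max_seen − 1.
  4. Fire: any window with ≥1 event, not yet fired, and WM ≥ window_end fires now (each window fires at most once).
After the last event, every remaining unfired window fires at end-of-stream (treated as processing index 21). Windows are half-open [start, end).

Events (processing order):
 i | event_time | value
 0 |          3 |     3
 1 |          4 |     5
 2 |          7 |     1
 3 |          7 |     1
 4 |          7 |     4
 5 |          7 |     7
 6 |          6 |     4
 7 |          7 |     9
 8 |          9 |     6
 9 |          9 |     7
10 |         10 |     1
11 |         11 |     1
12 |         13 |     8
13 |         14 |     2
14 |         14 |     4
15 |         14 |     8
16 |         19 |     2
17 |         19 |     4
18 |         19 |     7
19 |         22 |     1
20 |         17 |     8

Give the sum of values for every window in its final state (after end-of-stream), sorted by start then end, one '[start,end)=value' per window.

[3,6)=8 [6,9)=26 [9,13)=15 [13,16)=22 [19,21)=13 [22,24)=1

i=0 t=3 v=3: → [3,5); WM=2
i=1 t=4 v=5: → [3,6); WM=3
i=2 t=7 v=1: → [7,9); WM=6
i=3 t=7 v=1: → [7,9); WM=6
i=4 t=7 v=4: → [7,9); WM=6
i=5 t=7 v=7: → [7,9); WM=6
i=6 t=6 v=4: → [6,9); WM=6
i=7 t=7 v=9: → [6,9); WM=6
i=8 t=9 v=6: → [9,11); WM=8
i=9 t=9 v=7: → [9,11); WM=8
i=10 t=10 v=1: → [9,12); WM=9
i=11 t=11 v=1: → [9,13); WM=10
i=12 t=13 v=8: → [13,15); WM=12
i=13 t=14 v=2: → [13,16); WM=13
i=14 t=14 v=4: → [13,16); WM=13
i=15 t=14 v=8: → [13,16); WM=13
i=16 t=19 v=2: → [19,21); WM=18
i=17 t=19 v=4: → [19,21); WM=18
i=18 t=19 v=7: → [19,21); WM=18
i=19 t=22 v=1: → [22,24); WM=21
i=20 t=17 v=8: DROP (t<21-0); WM=21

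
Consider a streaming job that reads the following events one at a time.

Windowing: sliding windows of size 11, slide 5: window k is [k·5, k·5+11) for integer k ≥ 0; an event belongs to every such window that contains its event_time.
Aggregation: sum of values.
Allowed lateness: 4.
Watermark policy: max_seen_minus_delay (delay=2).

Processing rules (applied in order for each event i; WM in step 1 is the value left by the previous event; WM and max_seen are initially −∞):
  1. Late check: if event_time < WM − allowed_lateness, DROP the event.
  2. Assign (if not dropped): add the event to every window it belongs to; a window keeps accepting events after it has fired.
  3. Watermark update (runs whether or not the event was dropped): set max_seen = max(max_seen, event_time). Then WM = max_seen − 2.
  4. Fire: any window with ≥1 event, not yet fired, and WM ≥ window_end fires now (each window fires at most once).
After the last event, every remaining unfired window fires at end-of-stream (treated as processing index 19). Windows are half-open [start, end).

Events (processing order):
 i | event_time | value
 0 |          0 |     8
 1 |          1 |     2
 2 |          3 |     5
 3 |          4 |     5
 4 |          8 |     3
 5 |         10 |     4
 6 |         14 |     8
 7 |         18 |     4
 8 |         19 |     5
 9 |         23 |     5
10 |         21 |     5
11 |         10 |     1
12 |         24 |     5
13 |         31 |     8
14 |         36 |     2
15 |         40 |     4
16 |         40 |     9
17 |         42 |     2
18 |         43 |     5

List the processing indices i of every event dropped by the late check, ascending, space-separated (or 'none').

i=0 t=0 v=8: → [0,11); WM=-2
i=1 t=1 v=2: → [0,11); WM=-1
i=2 t=3 v=5: → [0,11); WM=1
i=3 t=4 v=5: → [0,11); WM=2
i=4 t=8 v=3: → [5,16),[0,11); WM=6
i=5 t=10 v=4: → [10,21),[5,16),[0,11); WM=8
i=6 t=14 v=8: → [10,21),[5,16); WM=12; [0,11) fires=27
i=7 t=18 v=4: → [15,26),[10,21); WM=16; [5,16) fires=15
i=8 t=19 v=5: → [15,26),[10,21); WM=17
i=9 t=23 v=5: → [20,31),[15,26); WM=21; [10,21) fires=21
i=10 t=21 v=5: → [20,31),[15,26); WM=21
i=11 t=10 v=1: DROP (t<21-4); WM=21
i=12 t=24 v=5: → [20,31),[15,26); WM=22
i=13 t=31 v=8: → [30,41),[25,36); WM=29; [15,26) fires=24
i=14 t=36 v=2: → [35,46),[30,41); WM=34; [20,31) fires=15
i=15 t=40 v=4: → [40,51),[35,46),[30,41); WM=38; [25,36) fires=8
i=16 t=40 v=9: → [40,51),[35,46),[30,41); WM=38
i=17 t=42 v=2: → [40,51),[35,46); WM=40
i=18 t=43 v=5: → [40,51),[35,46); WM=41; [30,41) fires=23

11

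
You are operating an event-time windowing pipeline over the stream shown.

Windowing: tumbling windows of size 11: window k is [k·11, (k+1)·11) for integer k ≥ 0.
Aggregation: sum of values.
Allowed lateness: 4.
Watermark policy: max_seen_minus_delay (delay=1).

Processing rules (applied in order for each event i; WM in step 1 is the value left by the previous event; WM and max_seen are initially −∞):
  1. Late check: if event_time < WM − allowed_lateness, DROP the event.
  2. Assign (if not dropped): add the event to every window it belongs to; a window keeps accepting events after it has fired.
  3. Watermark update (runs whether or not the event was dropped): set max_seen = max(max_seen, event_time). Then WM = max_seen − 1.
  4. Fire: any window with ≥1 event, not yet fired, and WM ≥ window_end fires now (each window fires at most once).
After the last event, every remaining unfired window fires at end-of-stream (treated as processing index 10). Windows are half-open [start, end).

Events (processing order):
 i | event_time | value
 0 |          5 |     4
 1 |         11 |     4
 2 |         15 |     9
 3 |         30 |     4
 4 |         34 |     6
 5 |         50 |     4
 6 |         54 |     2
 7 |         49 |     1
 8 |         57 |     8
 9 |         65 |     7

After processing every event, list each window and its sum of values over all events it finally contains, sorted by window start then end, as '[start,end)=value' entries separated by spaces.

[0,11)=4 [11,22)=13 [22,33)=4 [33,44)=6 [44,55)=7 [55,66)=15

i=0 t=5 v=4: → [0,11); WM=4
i=1 t=11 v=4: → [11,22); WM=10
i=2 t=15 v=9: → [11,22); WM=14; [0,11) fires=4
i=3 t=30 v=4: → [22,33); WM=29; [11,22) fires=13
i=4 t=34 v=6: → [33,44); WM=33; [22,33) fires=4
i=5 t=50 v=4: → [44,55); WM=49; [33,44) fires=6
i=6 t=54 v=2: → [44,55); WM=53
i=7 t=49 v=1: → [44,55); WM=53
i=8 t=57 v=8: → [55,66); WM=56; [44,55) fires=7
i=9 t=65 v=7: → [55,66); WM=64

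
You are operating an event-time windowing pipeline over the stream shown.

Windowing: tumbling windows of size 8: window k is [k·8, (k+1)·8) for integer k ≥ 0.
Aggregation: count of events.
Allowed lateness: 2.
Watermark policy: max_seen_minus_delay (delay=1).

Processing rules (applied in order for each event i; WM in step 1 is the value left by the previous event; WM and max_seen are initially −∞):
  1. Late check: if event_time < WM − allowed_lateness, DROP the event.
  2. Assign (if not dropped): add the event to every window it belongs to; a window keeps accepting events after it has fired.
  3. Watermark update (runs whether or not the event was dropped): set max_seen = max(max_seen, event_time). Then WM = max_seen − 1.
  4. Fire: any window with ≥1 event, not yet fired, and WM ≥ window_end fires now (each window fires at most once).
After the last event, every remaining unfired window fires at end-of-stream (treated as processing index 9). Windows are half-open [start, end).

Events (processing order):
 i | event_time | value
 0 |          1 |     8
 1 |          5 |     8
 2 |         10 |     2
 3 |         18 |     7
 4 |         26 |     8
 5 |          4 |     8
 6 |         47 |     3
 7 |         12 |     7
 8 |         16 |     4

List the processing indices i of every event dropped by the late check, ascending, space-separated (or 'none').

i=0 t=1 v=8: → [0,8); WM=0
i=1 t=5 v=8: → [0,8); WM=4
i=2 t=10 v=2: → [8,16); WM=9; [0,8) fires=2
i=3 t=18 v=7: → [16,24); WM=17; [8,16) fires=1
i=4 t=26 v=8: → [24,32); WM=25; [16,24) fires=1
i=5 t=4 v=8: DROP (t<25-2); WM=25
i=6 t=47 v=3: → [40,48); WM=46; [24,32) fires=1
i=7 t=12 v=7: DROP (t<46-2); WM=46
i=8 t=16 v=4: DROP (t<46-2); WM=46

5 7 8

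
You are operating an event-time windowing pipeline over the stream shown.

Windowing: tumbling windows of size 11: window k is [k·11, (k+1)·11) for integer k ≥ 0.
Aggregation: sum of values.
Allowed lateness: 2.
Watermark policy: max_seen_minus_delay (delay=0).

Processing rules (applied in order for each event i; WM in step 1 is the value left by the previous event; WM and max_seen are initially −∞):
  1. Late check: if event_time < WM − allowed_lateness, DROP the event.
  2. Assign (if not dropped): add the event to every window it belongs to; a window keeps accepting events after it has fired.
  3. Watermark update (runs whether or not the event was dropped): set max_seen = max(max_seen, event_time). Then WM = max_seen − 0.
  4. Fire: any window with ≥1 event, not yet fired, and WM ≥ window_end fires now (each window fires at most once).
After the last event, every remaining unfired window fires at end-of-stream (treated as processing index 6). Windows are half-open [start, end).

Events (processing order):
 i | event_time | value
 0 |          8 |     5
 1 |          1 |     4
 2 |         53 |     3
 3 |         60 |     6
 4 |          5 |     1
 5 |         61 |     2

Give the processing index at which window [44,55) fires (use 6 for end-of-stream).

i=0 t=8 v=5: → [0,11); WM=8
i=1 t=1 v=4: DROP (t<8-2); WM=8
i=2 t=53 v=3: → [44,55); WM=53; [0,11) fires=5
i=3 t=60 v=6: → [55,66); WM=60; [44,55) fires=3
i=4 t=5 v=1: DROP (t<60-2); WM=60
i=5 t=61 v=2: → [55,66); WM=61

3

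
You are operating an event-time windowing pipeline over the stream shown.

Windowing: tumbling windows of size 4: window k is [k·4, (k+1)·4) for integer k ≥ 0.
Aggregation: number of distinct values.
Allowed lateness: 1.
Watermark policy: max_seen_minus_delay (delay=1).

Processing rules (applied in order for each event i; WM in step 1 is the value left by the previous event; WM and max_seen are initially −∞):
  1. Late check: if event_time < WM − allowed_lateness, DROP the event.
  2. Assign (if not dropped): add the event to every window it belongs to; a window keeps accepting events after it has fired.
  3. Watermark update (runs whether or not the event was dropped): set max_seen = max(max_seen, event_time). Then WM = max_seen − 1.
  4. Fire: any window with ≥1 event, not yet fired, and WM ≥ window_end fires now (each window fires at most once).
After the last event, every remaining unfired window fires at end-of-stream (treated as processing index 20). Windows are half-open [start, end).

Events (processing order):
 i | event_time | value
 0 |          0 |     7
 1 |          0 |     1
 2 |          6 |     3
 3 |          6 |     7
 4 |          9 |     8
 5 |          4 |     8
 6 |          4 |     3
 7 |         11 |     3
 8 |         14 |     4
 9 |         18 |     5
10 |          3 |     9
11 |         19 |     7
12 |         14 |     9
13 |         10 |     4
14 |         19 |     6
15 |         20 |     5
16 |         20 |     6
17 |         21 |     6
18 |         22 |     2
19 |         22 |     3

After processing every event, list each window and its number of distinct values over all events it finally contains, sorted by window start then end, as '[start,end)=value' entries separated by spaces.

[0,4)=2 [4,8)=2 [8,12)=2 [12,16)=1 [16,20)=3 [20,24)=4

i=0 t=0 v=7: → [0,4); WM=-1
i=1 t=0 v=1: → [0,4); WM=-1
i=2 t=6 v=3: → [4,8); WM=5; [0,4) fires=2
i=3 t=6 v=7: → [4,8); WM=5
i=4 t=9 v=8: → [8,12); WM=8; [4,8) fires=2
i=5 t=4 v=8: DROP (t<8-1); WM=8
i=6 t=4 v=3: DROP (t<8-1); WM=8
i=7 t=11 v=3: → [8,12); WM=10
i=8 t=14 v=4: → [12,16); WM=13; [8,12) fires=2
i=9 t=18 v=5: → [16,20); WM=17; [12,16) fires=1
i=10 t=3 v=9: DROP (t<17-1); WM=17
i=11 t=19 v=7: → [16,20); WM=18
i=12 t=14 v=9: DROP (t<18-1); WM=18
i=13 t=10 v=4: DROP (t<18-1); WM=18
i=14 t=19 v=6: → [16,20); WM=18
i=15 t=20 v=5: → [20,24); WM=19
i=16 t=20 v=6: → [20,24); WM=19
i=17 t=21 v=6: → [20,24); WM=20; [16,20) fires=3
i=18 t=22 v=2: → [20,24); WM=21
i=19 t=22 v=3: → [20,24); WM=21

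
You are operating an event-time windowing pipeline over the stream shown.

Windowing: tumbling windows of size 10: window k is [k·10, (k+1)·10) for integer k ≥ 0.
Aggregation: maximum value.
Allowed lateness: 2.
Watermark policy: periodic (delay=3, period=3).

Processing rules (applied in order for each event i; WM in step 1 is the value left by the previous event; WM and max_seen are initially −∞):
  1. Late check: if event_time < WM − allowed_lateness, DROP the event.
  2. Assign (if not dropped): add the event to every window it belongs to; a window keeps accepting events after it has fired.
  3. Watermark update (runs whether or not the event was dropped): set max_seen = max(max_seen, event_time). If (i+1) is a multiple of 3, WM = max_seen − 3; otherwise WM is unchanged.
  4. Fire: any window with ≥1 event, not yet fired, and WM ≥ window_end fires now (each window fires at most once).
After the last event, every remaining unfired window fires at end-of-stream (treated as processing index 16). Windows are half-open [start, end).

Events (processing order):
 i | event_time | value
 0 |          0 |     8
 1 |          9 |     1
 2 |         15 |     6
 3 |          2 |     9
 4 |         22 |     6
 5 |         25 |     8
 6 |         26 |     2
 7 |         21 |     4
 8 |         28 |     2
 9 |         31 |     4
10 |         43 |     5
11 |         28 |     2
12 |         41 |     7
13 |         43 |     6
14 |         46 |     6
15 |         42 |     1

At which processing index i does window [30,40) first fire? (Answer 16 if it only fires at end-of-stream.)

i=0 t=0 v=8: → [0,10); WM=−∞
i=1 t=9 v=1: → [0,10); WM=−∞
i=2 t=15 v=6: → [10,20); WM=12; [0,10) fires=8
i=3 t=2 v=9: DROP (t<12-2); WM=12
i=4 t=22 v=6: → [20,30); WM=12
i=5 t=25 v=8: → [20,30); WM=22; [10,20) fires=6
i=6 t=26 v=2: → [20,30); WM=22
i=7 t=21 v=4: → [20,30); WM=22
i=8 t=28 v=2: → [20,30); WM=25
i=9 t=31 v=4: → [30,40); WM=25
i=10 t=43 v=5: → [40,50); WM=25
i=11 t=28 v=2: → [20,30); WM=40; [20,30) fires=8 [30,40) fires=4
i=12 t=41 v=7: → [40,50); WM=40
i=13 t=43 v=6: → [40,50); WM=40
i=14 t=46 v=6: → [40,50); WM=43
i=15 t=42 v=1: → [40,50); WM=43

11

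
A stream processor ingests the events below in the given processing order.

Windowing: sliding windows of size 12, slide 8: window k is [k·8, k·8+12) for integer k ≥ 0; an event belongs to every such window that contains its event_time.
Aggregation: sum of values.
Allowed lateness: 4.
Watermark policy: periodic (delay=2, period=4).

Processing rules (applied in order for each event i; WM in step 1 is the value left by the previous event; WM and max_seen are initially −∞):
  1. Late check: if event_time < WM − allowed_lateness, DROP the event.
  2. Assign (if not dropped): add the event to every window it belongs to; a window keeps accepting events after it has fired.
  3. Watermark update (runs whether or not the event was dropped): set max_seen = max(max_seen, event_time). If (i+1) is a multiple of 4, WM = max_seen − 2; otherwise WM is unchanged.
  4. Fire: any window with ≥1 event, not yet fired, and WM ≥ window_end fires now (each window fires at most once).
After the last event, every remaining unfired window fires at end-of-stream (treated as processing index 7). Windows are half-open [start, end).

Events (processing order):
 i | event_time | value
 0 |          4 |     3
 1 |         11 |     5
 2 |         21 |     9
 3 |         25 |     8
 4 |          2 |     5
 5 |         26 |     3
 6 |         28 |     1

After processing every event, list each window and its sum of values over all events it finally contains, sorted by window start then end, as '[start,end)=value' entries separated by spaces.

i=0 t=4 v=3: → [0,12); WM=−∞
i=1 t=11 v=5: → [8,20),[0,12); WM=−∞
i=2 t=21 v=9: → [16,28); WM=−∞
i=3 t=25 v=8: → [24,36),[16,28); WM=23; [0,12) fires=8 [8,20) fires=5
i=4 t=2 v=5: DROP (t<23-4); WM=23
i=5 t=26 v=3: → [24,36),[16,28); WM=23
i=6 t=28 v=1: → [24,36); WM=23

[0,12)=8 [8,20)=5 [16,28)=20 [24,36)=12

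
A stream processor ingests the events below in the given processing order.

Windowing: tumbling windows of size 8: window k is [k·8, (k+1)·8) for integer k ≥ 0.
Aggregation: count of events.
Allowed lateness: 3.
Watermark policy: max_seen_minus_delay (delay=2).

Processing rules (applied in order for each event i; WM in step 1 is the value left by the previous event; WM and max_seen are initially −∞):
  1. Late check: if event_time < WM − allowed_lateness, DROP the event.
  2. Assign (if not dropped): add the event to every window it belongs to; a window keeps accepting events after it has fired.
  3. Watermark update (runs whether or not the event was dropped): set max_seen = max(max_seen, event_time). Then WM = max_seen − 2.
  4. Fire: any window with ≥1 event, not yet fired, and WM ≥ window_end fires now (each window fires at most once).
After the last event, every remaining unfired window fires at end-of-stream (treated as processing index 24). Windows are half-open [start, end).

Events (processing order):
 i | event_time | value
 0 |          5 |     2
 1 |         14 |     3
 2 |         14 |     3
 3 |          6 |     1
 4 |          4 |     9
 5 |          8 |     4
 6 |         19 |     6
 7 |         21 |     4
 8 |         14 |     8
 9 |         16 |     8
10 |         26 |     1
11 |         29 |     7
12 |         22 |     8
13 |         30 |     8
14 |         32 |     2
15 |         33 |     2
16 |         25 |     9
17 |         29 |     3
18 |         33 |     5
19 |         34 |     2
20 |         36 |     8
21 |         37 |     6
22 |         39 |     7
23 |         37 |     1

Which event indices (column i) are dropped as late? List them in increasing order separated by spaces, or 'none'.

3 4 5 8 12 16

i=0 t=5 v=2: → [0,8); WM=3
i=1 t=14 v=3: → [8,16); WM=12; [0,8) fires=1
i=2 t=14 v=3: → [8,16); WM=12
i=3 t=6 v=1: DROP (t<12-3); WM=12
i=4 t=4 v=9: DROP (t<12-3); WM=12
i=5 t=8 v=4: DROP (t<12-3); WM=12
i=6 t=19 v=6: → [16,24); WM=17; [8,16) fires=2
i=7 t=21 v=4: → [16,24); WM=19
i=8 t=14 v=8: DROP (t<19-3); WM=19
i=9 t=16 v=8: → [16,24); WM=19
i=10 t=26 v=1: → [24,32); WM=24; [16,24) fires=3
i=11 t=29 v=7: → [24,32); WM=27
i=12 t=22 v=8: DROP (t<27-3); WM=27
i=13 t=30 v=8: → [24,32); WM=28
i=14 t=32 v=2: → [32,40); WM=30
i=15 t=33 v=2: → [32,40); WM=31
i=16 t=25 v=9: DROP (t<31-3); WM=31
i=17 t=29 v=3: → [24,32); WM=31
i=18 t=33 v=5: → [32,40); WM=31
i=19 t=34 v=2: → [32,40); WM=32; [24,32) fires=4
i=20 t=36 v=8: → [32,40); WM=34
i=21 t=37 v=6: → [32,40); WM=35
i=22 t=39 v=7: → [32,40); WM=37
i=23 t=37 v=1: → [32,40); WM=37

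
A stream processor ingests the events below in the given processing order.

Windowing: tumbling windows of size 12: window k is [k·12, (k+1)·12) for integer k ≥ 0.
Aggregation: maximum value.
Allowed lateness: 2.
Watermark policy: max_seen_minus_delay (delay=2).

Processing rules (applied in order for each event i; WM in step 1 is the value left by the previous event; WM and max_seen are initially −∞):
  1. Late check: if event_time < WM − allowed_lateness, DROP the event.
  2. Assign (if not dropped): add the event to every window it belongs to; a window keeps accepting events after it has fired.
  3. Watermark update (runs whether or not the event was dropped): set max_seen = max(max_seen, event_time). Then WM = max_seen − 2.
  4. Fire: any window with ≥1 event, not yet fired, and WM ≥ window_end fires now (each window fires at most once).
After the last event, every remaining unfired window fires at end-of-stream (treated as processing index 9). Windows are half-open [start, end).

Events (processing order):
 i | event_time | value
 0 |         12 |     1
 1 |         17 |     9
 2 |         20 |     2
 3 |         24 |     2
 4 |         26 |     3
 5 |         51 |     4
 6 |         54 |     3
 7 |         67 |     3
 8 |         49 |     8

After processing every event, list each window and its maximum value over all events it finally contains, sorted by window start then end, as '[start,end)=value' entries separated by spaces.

i=0 t=12 v=1: → [12,24); WM=10
i=1 t=17 v=9: → [12,24); WM=15
i=2 t=20 v=2: → [12,24); WM=18
i=3 t=24 v=2: → [24,36); WM=22
i=4 t=26 v=3: → [24,36); WM=24; [12,24) fires=9
i=5 t=51 v=4: → [48,60); WM=49; [24,36) fires=3
i=6 t=54 v=3: → [48,60); WM=52
i=7 t=67 v=3: → [60,72); WM=65; [48,60) fires=4
i=8 t=49 v=8: DROP (t<65-2); WM=65

[12,24)=9 [24,36)=3 [48,60)=4 [60,72)=3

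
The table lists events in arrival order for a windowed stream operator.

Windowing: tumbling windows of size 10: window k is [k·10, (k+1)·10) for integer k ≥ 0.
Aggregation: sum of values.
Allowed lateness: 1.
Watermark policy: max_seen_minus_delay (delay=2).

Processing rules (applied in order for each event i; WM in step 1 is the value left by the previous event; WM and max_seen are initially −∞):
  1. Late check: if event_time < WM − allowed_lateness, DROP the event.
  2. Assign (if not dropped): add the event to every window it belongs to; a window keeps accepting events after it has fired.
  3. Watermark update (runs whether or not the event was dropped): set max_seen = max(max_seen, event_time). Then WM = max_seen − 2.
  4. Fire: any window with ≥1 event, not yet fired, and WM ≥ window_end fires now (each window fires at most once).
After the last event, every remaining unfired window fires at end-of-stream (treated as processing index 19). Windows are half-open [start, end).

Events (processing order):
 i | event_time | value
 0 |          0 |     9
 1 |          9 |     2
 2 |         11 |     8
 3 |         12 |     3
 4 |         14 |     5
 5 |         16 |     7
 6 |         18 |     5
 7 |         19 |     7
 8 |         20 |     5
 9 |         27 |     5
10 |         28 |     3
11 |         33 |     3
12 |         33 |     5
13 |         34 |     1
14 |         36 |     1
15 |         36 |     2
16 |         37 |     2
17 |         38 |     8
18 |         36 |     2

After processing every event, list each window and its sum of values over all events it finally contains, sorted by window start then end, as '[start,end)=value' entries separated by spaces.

i=0 t=0 v=9: → [0,10); WM=-2
i=1 t=9 v=2: → [0,10); WM=7
i=2 t=11 v=8: → [10,20); WM=9
i=3 t=12 v=3: → [10,20); WM=10; [0,10) fires=11
i=4 t=14 v=5: → [10,20); WM=12
i=5 t=16 v=7: → [10,20); WM=14
i=6 t=18 v=5: → [10,20); WM=16
i=7 t=19 v=7: → [10,20); WM=17
i=8 t=20 v=5: → [20,30); WM=18
i=9 t=27 v=5: → [20,30); WM=25; [10,20) fires=35
i=10 t=28 v=3: → [20,30); WM=26
i=11 t=33 v=3: → [30,40); WM=31; [20,30) fires=13
i=12 t=33 v=5: → [30,40); WM=31
i=13 t=34 v=1: → [30,40); WM=32
i=14 t=36 v=1: → [30,40); WM=34
i=15 t=36 v=2: → [30,40); WM=34
i=16 t=37 v=2: → [30,40); WM=35
i=17 t=38 v=8: → [30,40); WM=36
i=18 t=36 v=2: → [30,40); WM=36

[0,10)=11 [10,20)=35 [20,30)=13 [30,40)=24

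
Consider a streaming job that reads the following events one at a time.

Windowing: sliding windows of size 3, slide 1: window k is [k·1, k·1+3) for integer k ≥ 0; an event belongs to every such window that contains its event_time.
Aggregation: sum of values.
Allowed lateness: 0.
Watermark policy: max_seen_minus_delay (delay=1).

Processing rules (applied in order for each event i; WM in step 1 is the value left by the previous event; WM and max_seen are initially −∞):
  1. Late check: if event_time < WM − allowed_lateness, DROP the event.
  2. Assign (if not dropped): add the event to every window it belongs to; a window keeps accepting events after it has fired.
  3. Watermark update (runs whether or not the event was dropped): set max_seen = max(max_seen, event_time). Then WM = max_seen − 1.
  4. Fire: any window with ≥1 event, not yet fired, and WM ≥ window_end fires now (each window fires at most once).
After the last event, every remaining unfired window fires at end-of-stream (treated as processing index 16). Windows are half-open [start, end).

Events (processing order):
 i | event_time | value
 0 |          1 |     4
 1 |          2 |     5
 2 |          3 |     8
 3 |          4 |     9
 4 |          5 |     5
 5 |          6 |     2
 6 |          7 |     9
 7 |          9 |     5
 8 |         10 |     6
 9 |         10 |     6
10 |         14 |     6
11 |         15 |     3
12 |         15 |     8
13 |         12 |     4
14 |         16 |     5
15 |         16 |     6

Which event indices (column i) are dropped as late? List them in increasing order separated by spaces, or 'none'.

13

i=0 t=1 v=4: → [1,4),[0,3); WM=0
i=1 t=2 v=5: → [2,5),[1,4),[0,3); WM=1
i=2 t=3 v=8: → [3,6),[2,5),[1,4); WM=2
i=3 t=4 v=9: → [4,7),[3,6),[2,5); WM=3; [0,3) fires=9
i=4 t=5 v=5: → [5,8),[4,7),[3,6); WM=4; [1,4) fires=17
i=5 t=6 v=2: → [6,9),[5,8),[4,7); WM=5; [2,5) fires=22
i=6 t=7 v=9: → [7,10),[6,9),[5,8); WM=6; [3,6) fires=22
i=7 t=9 v=5: → [9,12),[8,11),[7,10); WM=8; [4,7) fires=16 [5,8) fires=16
i=8 t=10 v=6: → [10,13),[9,12),[8,11); WM=9; [6,9) fires=11
i=9 t=10 v=6: → [10,13),[9,12),[8,11); WM=9
i=10 t=14 v=6: → [14,17),[13,16),[12,15); WM=13; [7,10) fires=14 [8,11) fires=17 [9,12) fires=17 [10,13) fires=12
i=11 t=15 v=3: → [15,18),[14,17),[13,16); WM=14
i=12 t=15 v=8: → [15,18),[14,17),[13,16); WM=14
i=13 t=12 v=4: DROP (t<14-0); WM=14
i=14 t=16 v=5: → [16,19),[15,18),[14,17); WM=15; [12,15) fires=6
i=15 t=16 v=6: → [16,19),[15,18),[14,17); WM=15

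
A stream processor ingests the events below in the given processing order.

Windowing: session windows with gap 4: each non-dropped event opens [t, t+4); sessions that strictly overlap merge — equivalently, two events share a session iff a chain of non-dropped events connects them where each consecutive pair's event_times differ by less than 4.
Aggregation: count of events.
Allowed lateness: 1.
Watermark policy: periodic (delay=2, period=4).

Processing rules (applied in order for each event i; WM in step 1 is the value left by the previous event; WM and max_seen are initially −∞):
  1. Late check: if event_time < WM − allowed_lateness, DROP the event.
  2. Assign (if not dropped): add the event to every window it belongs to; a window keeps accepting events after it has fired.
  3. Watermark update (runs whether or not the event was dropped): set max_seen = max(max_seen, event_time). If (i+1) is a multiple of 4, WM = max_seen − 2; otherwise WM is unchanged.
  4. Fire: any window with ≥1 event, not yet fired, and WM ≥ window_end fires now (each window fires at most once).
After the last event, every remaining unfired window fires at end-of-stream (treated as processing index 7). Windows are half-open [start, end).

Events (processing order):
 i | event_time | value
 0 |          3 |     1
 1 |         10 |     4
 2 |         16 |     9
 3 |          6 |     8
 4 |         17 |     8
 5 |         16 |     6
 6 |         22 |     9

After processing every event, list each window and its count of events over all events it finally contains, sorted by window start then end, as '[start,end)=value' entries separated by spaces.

i=0 t=3 v=1: → [3,7); WM=−∞
i=1 t=10 v=4: → [10,14); WM=−∞
i=2 t=16 v=9: → [16,20); WM=−∞
i=3 t=6 v=8: → [3,10); WM=14
i=4 t=17 v=8: → [16,21); WM=14
i=5 t=16 v=6: → [16,21); WM=14
i=6 t=22 v=9: → [22,26); WM=14

[3,10)=2 [10,14)=1 [16,21)=3 [22,26)=1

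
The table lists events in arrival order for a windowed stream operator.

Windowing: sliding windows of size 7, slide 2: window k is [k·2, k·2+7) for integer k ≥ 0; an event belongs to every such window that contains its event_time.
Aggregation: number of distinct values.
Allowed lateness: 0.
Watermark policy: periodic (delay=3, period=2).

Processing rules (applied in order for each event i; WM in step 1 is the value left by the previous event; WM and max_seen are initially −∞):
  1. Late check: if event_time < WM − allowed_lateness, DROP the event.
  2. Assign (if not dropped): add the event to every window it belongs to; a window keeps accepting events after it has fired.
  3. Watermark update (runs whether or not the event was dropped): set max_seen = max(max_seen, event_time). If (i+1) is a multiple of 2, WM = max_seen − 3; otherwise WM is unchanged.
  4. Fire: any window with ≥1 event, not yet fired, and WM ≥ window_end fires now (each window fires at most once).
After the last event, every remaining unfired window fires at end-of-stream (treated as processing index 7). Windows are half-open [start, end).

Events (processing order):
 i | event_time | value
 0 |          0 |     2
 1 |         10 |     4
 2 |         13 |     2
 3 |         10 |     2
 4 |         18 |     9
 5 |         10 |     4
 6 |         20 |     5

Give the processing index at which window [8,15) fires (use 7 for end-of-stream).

5

i=0 t=0 v=2: → [0,7); WM=−∞
i=1 t=10 v=4: → [10,17),[8,15),[6,13),[4,11); WM=7; [0,7) fires=1
i=2 t=13 v=2: → [12,19),[10,17),[8,15); WM=7
i=3 t=10 v=2: → [10,17),[8,15),[6,13),[4,11); WM=10
i=4 t=18 v=9: → [18,25),[16,23),[14,21),[12,19); WM=10
i=5 t=10 v=4: → [10,17),[8,15),[6,13),[4,11); WM=15; [4,11) fires=2 [6,13) fires=2 [8,15) fires=2
i=6 t=20 v=5: → [20,27),[18,25),[16,23),[14,21); WM=15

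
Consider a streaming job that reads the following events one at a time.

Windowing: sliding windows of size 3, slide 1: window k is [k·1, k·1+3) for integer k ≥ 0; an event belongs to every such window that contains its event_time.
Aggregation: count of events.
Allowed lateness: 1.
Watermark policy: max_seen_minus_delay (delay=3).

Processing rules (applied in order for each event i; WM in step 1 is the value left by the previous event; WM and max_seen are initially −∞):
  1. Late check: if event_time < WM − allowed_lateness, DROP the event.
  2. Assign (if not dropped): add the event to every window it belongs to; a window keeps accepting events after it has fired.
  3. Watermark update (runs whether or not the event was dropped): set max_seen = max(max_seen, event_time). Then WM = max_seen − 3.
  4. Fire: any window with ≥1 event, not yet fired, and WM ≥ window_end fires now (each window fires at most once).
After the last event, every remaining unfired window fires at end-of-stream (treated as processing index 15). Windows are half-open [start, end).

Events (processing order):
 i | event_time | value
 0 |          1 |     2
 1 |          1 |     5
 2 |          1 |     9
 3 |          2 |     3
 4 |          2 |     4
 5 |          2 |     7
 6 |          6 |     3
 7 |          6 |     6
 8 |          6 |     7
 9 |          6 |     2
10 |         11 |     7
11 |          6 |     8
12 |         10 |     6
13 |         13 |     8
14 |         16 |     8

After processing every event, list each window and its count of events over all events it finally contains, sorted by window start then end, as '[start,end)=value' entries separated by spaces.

i=0 t=1 v=2: → [1,4),[0,3); WM=-2
i=1 t=1 v=5: → [1,4),[0,3); WM=-2
i=2 t=1 v=9: → [1,4),[0,3); WM=-2
i=3 t=2 v=3: → [2,5),[1,4),[0,3); WM=-1
i=4 t=2 v=4: → [2,5),[1,4),[0,3); WM=-1
i=5 t=2 v=7: → [2,5),[1,4),[0,3); WM=-1
i=6 t=6 v=3: → [6,9),[5,8),[4,7); WM=3; [0,3) fires=6
i=7 t=6 v=6: → [6,9),[5,8),[4,7); WM=3
i=8 t=6 v=7: → [6,9),[5,8),[4,7); WM=3
i=9 t=6 v=2: → [6,9),[5,8),[4,7); WM=3
i=10 t=11 v=7: → [11,14),[10,13),[9,12); WM=8; [1,4) fires=6 [2,5) fires=3 [4,7) fires=4 [5,8) fires=4
i=11 t=6 v=8: DROP (t<8-1); WM=8
i=12 t=10 v=6: → [10,13),[9,12),[8,11); WM=8
i=13 t=13 v=8: → [13,16),[12,15),[11,14); WM=10; [6,9) fires=4
i=14 t=16 v=8: → [16,19),[15,18),[14,17); WM=13; [8,11) fires=1 [9,12) fires=2 [10,13) fires=2

[0,3)=6 [1,4)=6 [2,5)=3 [4,7)=4 [5,8)=4 [6,9)=4 [8,11)=1 [9,12)=2 [10,13)=2 [11,14)=2 [12,15)=1 [13,16)=1 [14,17)=1 [15,18)=1 [16,19)=1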